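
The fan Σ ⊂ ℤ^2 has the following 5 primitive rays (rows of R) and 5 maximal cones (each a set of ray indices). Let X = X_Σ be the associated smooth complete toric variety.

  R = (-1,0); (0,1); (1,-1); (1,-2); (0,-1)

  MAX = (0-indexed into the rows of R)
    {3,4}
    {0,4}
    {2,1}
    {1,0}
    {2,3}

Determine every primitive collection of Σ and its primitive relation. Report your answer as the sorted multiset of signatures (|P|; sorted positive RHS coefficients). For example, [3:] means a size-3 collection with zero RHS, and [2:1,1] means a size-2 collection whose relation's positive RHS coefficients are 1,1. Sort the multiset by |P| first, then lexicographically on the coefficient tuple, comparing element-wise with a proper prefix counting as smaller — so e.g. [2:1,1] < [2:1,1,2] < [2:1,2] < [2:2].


5 minimal non-faces of Δ(Σ) (on 5 rays):

  P={1,4}:  v_{1} + v_{4} = 0  →  sig = [2:]
  P={0,2}:  v_{0} + v_{2} = v_{4}  →  sig = [2:1]
  P={1,3}:  v_{1} + v_{3} = v_{2}  →  sig = [2:1]
  P={2,4}:  v_{2} + v_{4} = v_{3}  →  sig = [2:1]
  P={0,3}:  v_{0} + v_{3} = 2·v_{4}  →  sig = [2:2]

Signatures (|P|; sorted positive RHS coefficients), sorted:
    |P|=2: 5 collections, coeffs (), (1), (1), (1), (2)


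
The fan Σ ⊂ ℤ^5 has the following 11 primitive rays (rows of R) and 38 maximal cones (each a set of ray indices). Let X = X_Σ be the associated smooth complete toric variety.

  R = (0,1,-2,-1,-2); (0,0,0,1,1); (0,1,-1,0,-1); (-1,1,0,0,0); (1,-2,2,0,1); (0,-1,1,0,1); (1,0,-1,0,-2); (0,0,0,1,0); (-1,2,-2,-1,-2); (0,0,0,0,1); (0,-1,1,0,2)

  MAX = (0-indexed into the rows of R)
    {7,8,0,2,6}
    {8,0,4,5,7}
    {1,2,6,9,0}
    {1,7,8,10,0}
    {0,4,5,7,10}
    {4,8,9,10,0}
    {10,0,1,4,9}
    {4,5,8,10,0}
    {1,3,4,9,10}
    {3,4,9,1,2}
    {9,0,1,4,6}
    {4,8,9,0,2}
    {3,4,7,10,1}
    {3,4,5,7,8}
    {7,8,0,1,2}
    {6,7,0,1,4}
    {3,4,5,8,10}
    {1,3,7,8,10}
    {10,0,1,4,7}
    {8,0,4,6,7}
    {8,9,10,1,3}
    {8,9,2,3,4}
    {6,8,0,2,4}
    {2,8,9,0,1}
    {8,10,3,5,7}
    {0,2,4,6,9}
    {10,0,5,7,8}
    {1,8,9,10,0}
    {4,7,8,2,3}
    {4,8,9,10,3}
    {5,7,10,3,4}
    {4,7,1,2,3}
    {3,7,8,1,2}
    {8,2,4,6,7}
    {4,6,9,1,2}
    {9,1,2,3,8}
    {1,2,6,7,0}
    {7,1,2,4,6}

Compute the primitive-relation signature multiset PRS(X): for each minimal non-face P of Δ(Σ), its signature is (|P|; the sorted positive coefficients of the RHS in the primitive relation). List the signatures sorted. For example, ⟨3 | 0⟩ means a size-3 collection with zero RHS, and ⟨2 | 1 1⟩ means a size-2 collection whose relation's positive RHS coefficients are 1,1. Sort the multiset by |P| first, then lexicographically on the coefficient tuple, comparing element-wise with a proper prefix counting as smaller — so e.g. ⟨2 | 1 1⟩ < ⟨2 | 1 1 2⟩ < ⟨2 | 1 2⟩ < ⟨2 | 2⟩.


Minimal non-faces — 15 found among 11 rays, 38 max cones:

  • {2,5}:  v_{2} + v_{5} = 0  so sig = ⟨2 | 0⟩
  • {0,3}:  v_{0} + v_{3} = v_{8}  so sig = ⟨2 | 1⟩
  • {2,10}:  v_{2} + v_{10} = v_{9}  so sig = ⟨2 | 1⟩
  • {5,9}:  v_{5} + v_{9} = v_{10}  so sig = ⟨2 | 1⟩
  • {7,9}:  v_{7} + v_{9} = v_{1}  so sig = ⟨2 | 1⟩
  • {1,5}:  v_{1} + v_{5} = v_{7} + v_{10}  so sig = ⟨2 | 1 1⟩
  • {5,6}:  v_{5} + v_{6} = v_{0} + v_{4} + v_{7}  so sig = ⟨2 | 1 1 1⟩
  • {6,10}:  v_{6} + v_{10} = v_{0} + v_{1} + v_{4}  so sig = ⟨2 | 1 1 1⟩
  • {3,6}:  v_{3} + v_{6} = v_{2} + v_{4} + v_{7} + v_{8}  so sig = ⟨2 | 1 1 1 1⟩
  • {1,4,8}:  v_{1} + v_{4} + v_{8} = 0  so sig = ⟨3 | 0⟩
  • {6,8,9}:  v_{6} + v_{8} + v_{9} = v_{0} + v_{2}  so sig = ⟨3 | 1 1⟩
  • {1,6,8}:  v_{1} + v_{6} + v_{8} = v_{0} + v_{2} + v_{7}  so sig = ⟨3 | 1 1 1⟩
  • {0,2,4,7}:  v_{0} + v_{2} + v_{4} + v_{7} = v_{6}  so sig = ⟨4 | 1⟩
  • {4,7,8,10}:  v_{4} + v_{7} + v_{8} + v_{10} = v_{5}  so sig = ⟨4 | 1⟩
  • {0,1,2,4}:  v_{0} + v_{1} + v_{2} + v_{4} = v_{6} + v_{9}  so sig = ⟨4 | 1 1⟩

so the primitive-relation signature multiset is
[⟨2 | 0⟩, ⟨2 | 1⟩, ⟨2 | 1⟩, ⟨2 | 1⟩, ⟨2 | 1⟩, ⟨2 | 1 1⟩, ⟨2 | 1 1 1⟩, ⟨2 | 1 1 1⟩, ⟨2 | 1 1 1 1⟩, ⟨3 | 0⟩, ⟨3 | 1 1⟩, ⟨3 | 1 1 1⟩, ⟨4 | 1⟩, ⟨4 | 1⟩, ⟨4 | 1 1⟩]


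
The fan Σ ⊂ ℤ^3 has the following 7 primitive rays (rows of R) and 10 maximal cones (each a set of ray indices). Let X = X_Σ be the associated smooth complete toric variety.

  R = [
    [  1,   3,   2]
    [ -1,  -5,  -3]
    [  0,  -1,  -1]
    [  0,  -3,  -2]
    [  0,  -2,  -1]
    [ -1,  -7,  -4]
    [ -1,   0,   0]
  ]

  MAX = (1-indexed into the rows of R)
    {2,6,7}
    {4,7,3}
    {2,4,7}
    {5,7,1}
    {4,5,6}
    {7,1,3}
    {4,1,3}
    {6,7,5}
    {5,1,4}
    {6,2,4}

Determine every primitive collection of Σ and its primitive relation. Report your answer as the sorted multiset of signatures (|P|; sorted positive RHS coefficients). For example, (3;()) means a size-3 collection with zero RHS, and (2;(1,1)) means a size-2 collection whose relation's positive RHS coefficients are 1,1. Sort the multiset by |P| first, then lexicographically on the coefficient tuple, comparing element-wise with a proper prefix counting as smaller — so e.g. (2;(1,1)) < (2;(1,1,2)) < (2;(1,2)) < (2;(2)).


Primitive collections (9):

  {1,2}:  v_{1} + v_{2} = v_{5}  ⟹  sig = (2;(1))
  {2,5}:  v_{2} + v_{5} = v_{6}  ⟹  sig = (2;(1))
  {3,5}:  v_{3} + v_{5} = v_{4}  ⟹  sig = (2;(1))
  {3,6}:  v_{3} + v_{6} = v_{2} + v_{4}  ⟹  sig = (2;(1,1))
  {2,3}:  v_{2} + v_{3} = 2·v_{4} + v_{7}  ⟹  sig = (2;(1,2))
  {1,6}:  v_{1} + v_{6} = 2·v_{5}  ⟹  sig = (2;(2))
  {1,4,7}:  v_{1} + v_{4} + v_{7} = 0  ⟹  sig = (3;())
  {4,5,7}:  v_{4} + v_{5} + v_{7} = v_{2}  ⟹  sig = (3;(1))
  {4,6,7}:  v_{4} + v_{6} + v_{7} = 2·v_{2}  ⟹  sig = (3;(2))

Sorted signature multiset PRS(X):
{ (2;(1)) ×3,  (2;(1,1)),  (2;(1,2)),  (2;(2)),  (3;()),  (3;(1)),  (3;(2)) }


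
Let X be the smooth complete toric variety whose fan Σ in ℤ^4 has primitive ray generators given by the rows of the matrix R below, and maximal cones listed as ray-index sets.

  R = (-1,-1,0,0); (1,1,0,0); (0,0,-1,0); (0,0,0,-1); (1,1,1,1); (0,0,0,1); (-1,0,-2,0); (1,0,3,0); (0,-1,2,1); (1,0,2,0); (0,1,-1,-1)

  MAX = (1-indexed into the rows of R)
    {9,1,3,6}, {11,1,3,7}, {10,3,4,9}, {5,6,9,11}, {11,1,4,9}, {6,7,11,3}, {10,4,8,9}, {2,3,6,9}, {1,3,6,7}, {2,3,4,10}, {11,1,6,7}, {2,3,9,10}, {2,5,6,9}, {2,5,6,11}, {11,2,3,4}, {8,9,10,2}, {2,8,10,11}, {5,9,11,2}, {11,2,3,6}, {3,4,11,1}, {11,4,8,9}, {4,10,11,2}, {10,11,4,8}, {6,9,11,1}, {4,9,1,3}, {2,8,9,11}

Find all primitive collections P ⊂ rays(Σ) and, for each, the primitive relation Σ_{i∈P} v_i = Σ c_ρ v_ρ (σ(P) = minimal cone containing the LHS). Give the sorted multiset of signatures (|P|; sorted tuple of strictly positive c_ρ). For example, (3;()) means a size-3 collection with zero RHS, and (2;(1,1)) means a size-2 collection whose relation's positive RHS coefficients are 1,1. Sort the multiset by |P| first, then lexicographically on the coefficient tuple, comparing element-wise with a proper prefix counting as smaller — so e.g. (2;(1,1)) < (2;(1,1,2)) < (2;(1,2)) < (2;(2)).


25 collections generate NE(X_Σ); each relation:

  P = {1,2}:  v_{1} + v_{2} = 0  ⇒ sig = (2;())
  P = {4,6}:  v_{4} + v_{6} = 0  ⇒ sig = (2;())
  P = {7,10}:  v_{7} + v_{10} = 0  ⇒ sig = (2;())
  P = {3,8}:  v_{3} + v_{8} = v_{10}  ⇒ sig = (2;(1))
  P = {1,10}:  v_{1} + v_{10} = v_{4} + v_{9}  ⇒ sig = (2;(1,1))
  P = {3,5}:  v_{3} + v_{5} = v_{2} + v_{6}  ⇒ sig = (2;(1,1))
  P = {6,10}:  v_{6} + v_{10} = v_{2} + v_{9}  ⇒ sig = (2;(1,1))
  P = {7,8}:  v_{7} + v_{8} = v_{9} + v_{11}  ⇒ sig = (2;(1,1))
  P = {7,9}:  v_{7} + v_{9} = v_{1} + v_{6}  ⇒ sig = (2;(1,1))
  P = {1,5}:  v_{1} + v_{5} = v_{6} + v_{9} + v_{11}  ⇒ sig = (2;(1,1,1))
  P = {2,7}:  v_{2} + v_{7} = v_{3} + v_{6} + v_{11}  ⇒ sig = (2;(1,1,1))
  P = {4,5}:  v_{4} + v_{5} = v_{2} + v_{9} + v_{11}  ⇒ sig = (2;(1,1,1))
  P = {4,7}:  v_{4} + v_{7} = v_{1} + v_{3} + v_{11}  ⇒ sig = (2;(1,1,1))
  P = {1,8}:  v_{1} + v_{8} = v_{4} + 2·v_{9} + v_{11}  ⇒ sig = (2;(1,1,2))
  P = {6,8}:  v_{6} + v_{8} = v_{2} + 2·v_{9} + v_{11}  ⇒ sig = (2;(1,1,2))
  P = {5,7}:  v_{5} + v_{7} = 2·v_{6} + v_{11}  ⇒ sig = (2;(1,2))
  P = {5,10}:  v_{5} + v_{10} = 2·v_{2} + 2·v_{9} + v_{11}  ⇒ sig = (2;(1,2,2))
  P = {5,8}:  v_{5} + v_{8} = 2·v_{2} + 3·v_{9} + 2·v_{11}  ⇒ sig = (2;(2,2,3))
  P = {3,9,11}:  v_{3} + v_{9} + v_{11} = 0  ⇒ sig = (3;())
  P = {2,4,9}:  v_{2} + v_{4} + v_{9} = v_{10}  ⇒ sig = (3;(1))
  P = {9,10,11}:  v_{9} + v_{10} + v_{11} = v_{8}  ⇒ sig = (3;(1))
  P = {3,10,11}:  v_{3} + v_{10} + v_{11} = v_{2} + v_{4}  ⇒ sig = (3;(1,1))
  P = {2,4,8}:  v_{2} + v_{4} + v_{8} = 2·v_{10} + v_{11}  ⇒ sig = (3;(1,2))
  P = {1,3,6,11}:  v_{1} + v_{3} + v_{6} + v_{11} = v_{7}  ⇒ sig = (4;(1))
  P = {2,6,9,11}:  v_{2} + v_{6} + v_{9} + v_{11} = v_{5}  ⇒ sig = (4;(1))

Hence PRS(X_Σ) =
    |P|=2: 18 collections, coeffs (), (), (), (1), (1,1), (1,1), (1,1), (1,1), (1,1), (1,1,1), (1,1,1), (1,1,1), (1,1,1), (1,1,2), (1,1,2), (1,2), (1,2,2), (2,2,3)
    |P|=3: 5 collections, coeffs (), (1), (1), (1,1), (1,2)
    |P|=4: 2 collections, coeffs (1), (1)


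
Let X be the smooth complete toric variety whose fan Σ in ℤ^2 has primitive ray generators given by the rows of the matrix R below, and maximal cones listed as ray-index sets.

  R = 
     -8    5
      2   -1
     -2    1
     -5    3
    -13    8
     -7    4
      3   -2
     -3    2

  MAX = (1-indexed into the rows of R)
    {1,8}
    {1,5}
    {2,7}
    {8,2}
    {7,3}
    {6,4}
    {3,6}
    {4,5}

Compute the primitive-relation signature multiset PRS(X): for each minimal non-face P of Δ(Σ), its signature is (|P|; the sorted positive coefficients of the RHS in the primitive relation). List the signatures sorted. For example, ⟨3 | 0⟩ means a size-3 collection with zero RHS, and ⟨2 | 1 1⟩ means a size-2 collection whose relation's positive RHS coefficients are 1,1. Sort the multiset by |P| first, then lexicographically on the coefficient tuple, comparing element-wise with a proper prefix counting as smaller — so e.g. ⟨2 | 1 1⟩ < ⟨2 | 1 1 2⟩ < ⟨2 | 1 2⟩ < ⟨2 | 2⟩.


Δ(Σ) — 8 vertices, 20 min non-faces:

  • {2,3}:  v_{2} + v_{3} = 0  ⇒ sig = ⟨2 | 0⟩
  • {7,8}:  v_{7} + v_{8} = 0  ⇒ sig = ⟨2 | 0⟩
  • {1,4}:  v_{1} + v_{4} = v_{5}  ⇒ sig = ⟨2 | 1⟩
  • {1,7}:  v_{1} + v_{7} = v_{4}  ⇒ sig = ⟨2 | 1⟩
  • {2,4}:  v_{2} + v_{4} = v_{8}  ⇒ sig = ⟨2 | 1⟩
  • {2,6}:  v_{2} + v_{6} = v_{4}  ⇒ sig = ⟨2 | 1⟩
  • {3,4}:  v_{3} + v_{4} = v_{6}  ⇒ sig = ⟨2 | 1⟩
  • {3,8}:  v_{3} + v_{8} = v_{4}  ⇒ sig = ⟨2 | 1⟩
  • {4,7}:  v_{4} + v_{7} = v_{3}  ⇒ sig = ⟨2 | 1⟩
  • {4,8}:  v_{4} + v_{8} = v_{1}  ⇒ sig = ⟨2 | 1⟩
  • {2,5}:  v_{2} + v_{5} = v_{1} + v_{8}  ⇒ sig = ⟨2 | 1 1⟩
  • {1,2}:  v_{1} + v_{2} = 2·v_{8}  ⇒ sig = ⟨2 | 2⟩
  • {1,3}:  v_{1} + v_{3} = 2·v_{4}  ⇒ sig = ⟨2 | 2⟩
  • {5,7}:  v_{5} + v_{7} = 2·v_{4}  ⇒ sig = ⟨2 | 2⟩
  • {5,8}:  v_{5} + v_{8} = 2·v_{1}  ⇒ sig = ⟨2 | 2⟩
  • {6,7}:  v_{6} + v_{7} = 2·v_{3}  ⇒ sig = ⟨2 | 2⟩
  • {6,8}:  v_{6} + v_{8} = 2·v_{4}  ⇒ sig = ⟨2 | 2⟩
  • {1,6}:  v_{1} + v_{6} = 3·v_{4}  ⇒ sig = ⟨2 | 3⟩
  • {3,5}:  v_{3} + v_{5} = 3·v_{4}  ⇒ sig = ⟨2 | 3⟩
  • {5,6}:  v_{5} + v_{6} = 4·v_{4}  ⇒ sig = ⟨2 | 4⟩

Hence PRS(X_Σ) =
{ ⟨2 | 0⟩ ×2,  ⟨2 | 1⟩ ×8,  ⟨2 | 1 1⟩,  ⟨2 | 2⟩ ×6,  ⟨2 | 3⟩ ×2,  ⟨2 | 4⟩ }


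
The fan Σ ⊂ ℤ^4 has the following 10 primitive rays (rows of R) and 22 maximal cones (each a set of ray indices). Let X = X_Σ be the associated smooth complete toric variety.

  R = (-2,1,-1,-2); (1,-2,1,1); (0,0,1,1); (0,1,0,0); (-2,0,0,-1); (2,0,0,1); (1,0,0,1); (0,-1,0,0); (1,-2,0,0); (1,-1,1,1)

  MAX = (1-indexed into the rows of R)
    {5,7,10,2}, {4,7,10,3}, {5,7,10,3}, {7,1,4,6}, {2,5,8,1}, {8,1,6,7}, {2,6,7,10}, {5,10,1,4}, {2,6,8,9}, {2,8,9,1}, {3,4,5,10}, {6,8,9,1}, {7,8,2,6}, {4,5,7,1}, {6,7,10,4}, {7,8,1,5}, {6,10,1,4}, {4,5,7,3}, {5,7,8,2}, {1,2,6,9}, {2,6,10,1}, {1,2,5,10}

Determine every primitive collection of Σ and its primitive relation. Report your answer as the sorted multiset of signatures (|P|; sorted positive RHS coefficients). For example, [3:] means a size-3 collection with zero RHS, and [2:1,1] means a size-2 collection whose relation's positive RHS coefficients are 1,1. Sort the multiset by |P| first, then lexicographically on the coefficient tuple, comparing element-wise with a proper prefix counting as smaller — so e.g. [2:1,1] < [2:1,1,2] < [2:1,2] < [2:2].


Σ has 17 primitive collections:

  • {4,8}:  v_{4} + v_{8} = 0  ⟹  sig = [2:]
  • {5,6}:  v_{5} + v_{6} = 0  ⟹  sig = [2:]
  • {2,4}:  v_{2} + v_{4} = v_{10}  ⟹  sig = [2:1]
  • {3,9}:  v_{3} + v_{9} = v_{2}  ⟹  sig = [2:1]
  • {8,10}:  v_{8} + v_{10} = v_{2}  ⟹  sig = [2:1]
  • {1,3}:  v_{1} + v_{3} = v_{4} + v_{5}  ⟹  sig = [2:1,1]
  • {3,6}:  v_{3} + v_{6} = v_{4} + v_{7} + v_{10}  ⟹  sig = [2:1,1,1]
  • {3,8}:  v_{3} + v_{8} = v_{5} + v_{7} + v_{10}  ⟹  sig = [2:1,1,1]
  • {4,9}:  v_{4} + v_{9} = v_{1} + v_{2} + v_{6}  ⟹  sig = [2:1,1,1]
  • {5,9}:  v_{5} + v_{9} = v_{1} + v_{2} + v_{8}  ⟹  sig = [2:1,1,1]
  • {2,3}:  v_{2} + v_{3} = v_{5} + v_{7} + 2·v_{10}  ⟹  sig = [2:1,1,2]
  • {9,10}:  v_{9} + v_{10} = v_{1} + 2·v_{2} + v_{6}  ⟹  sig = [2:1,1,2]
  • {7,9}:  v_{7} + v_{9} = v_{6} + 2·v_{8}  ⟹  sig = [2:1,2]
  • {1,7,10}:  v_{1} + v_{7} + v_{10} = 0  ⟹  sig = [3:]
  • {1,2,7}:  v_{1} + v_{2} + v_{7} = v_{8}  ⟹  sig = [3:1]
  • {1,2,6,8}:  v_{1} + v_{2} + v_{6} + v_{8} = v_{9}  ⟹  sig = [4:1]
  • {4,5,7,10}:  v_{4} + v_{5} + v_{7} + v_{10} = v_{3}  ⟹  sig = [4:1]

Signatures (|P|; sorted positive RHS coefficients), sorted:
    [2:]
    [2:]
    [2:1]
    [2:1]
    [2:1]
    [2:1,1]
    [2:1,1,1]
    [2:1,1,1]
    [2:1,1,1]
    [2:1,1,1]
    [2:1,1,2]
    [2:1,1,2]
    [2:1,2]
    [3:]
    [3:1]
    [4:1]
    [4:1]


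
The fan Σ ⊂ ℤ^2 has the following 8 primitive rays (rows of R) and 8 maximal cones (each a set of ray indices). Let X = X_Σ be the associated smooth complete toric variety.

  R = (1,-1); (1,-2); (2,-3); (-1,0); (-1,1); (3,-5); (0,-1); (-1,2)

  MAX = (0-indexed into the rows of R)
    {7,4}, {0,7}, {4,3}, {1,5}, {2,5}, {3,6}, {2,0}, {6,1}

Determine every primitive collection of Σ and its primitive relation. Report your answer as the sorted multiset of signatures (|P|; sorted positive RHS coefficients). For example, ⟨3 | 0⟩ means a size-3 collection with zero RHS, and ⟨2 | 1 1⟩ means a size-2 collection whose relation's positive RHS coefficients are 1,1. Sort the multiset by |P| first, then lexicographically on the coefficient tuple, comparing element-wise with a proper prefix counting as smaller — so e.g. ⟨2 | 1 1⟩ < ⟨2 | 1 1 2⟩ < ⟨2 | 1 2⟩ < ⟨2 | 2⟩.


20 collections generate NE(X_Σ); each relation:

  P={0,4}:  v_{0} + v_{4} = 0  so sig = ⟨2 | 0⟩
  P={1,7}:  v_{1} + v_{7} = 0  so sig = ⟨2 | 0⟩
  P={0,1}:  v_{0} + v_{1} = v_{2}  so sig = ⟨2 | 1⟩
  P={0,3}:  v_{0} + v_{3} = v_{6}  so sig = ⟨2 | 1⟩
  P={0,6}:  v_{0} + v_{6} = v_{1}  so sig = ⟨2 | 1⟩
  P={1,2}:  v_{1} + v_{2} = v_{5}  so sig = ⟨2 | 1⟩
  P={1,4}:  v_{1} + v_{4} = v_{6}  so sig = ⟨2 | 1⟩
  P={2,4}:  v_{2} + v_{4} = v_{1}  so sig = ⟨2 | 1⟩
  P={2,7}:  v_{2} + v_{7} = v_{0}  so sig = ⟨2 | 1⟩
  P={4,6}:  v_{4} + v_{6} = v_{3}  so sig = ⟨2 | 1⟩
  P={5,7}:  v_{5} + v_{7} = v_{2}  so sig = ⟨2 | 1⟩
  P={6,7}:  v_{6} + v_{7} = v_{4}  so sig = ⟨2 | 1⟩
  P={2,3}:  v_{2} + v_{3} = v_{1} + v_{6}  so sig = ⟨2 | 1 1⟩
  P={3,5}:  v_{3} + v_{5} = 2·v_{1} + v_{6}  so sig = ⟨2 | 1 2⟩
  P={0,5}:  v_{0} + v_{5} = 2·v_{2}  so sig = ⟨2 | 2⟩
  P={1,3}:  v_{1} + v_{3} = 2·v_{6}  so sig = ⟨2 | 2⟩
  P={2,6}:  v_{2} + v_{6} = 2·v_{1}  so sig = ⟨2 | 2⟩
  P={3,7}:  v_{3} + v_{7} = 2·v_{4}  so sig = ⟨2 | 2⟩
  P={4,5}:  v_{4} + v_{5} = 2·v_{1}  so sig = ⟨2 | 2⟩
  P={5,6}:  v_{5} + v_{6} = 3·v_{1}  so sig = ⟨2 | 3⟩

Hence PRS(X_Σ) =
[⟨2 | 0⟩, ⟨2 | 0⟩, ⟨2 | 1⟩, ⟨2 | 1⟩, ⟨2 | 1⟩, ⟨2 | 1⟩, ⟨2 | 1⟩, ⟨2 | 1⟩, ⟨2 | 1⟩, ⟨2 | 1⟩, ⟨2 | 1⟩, ⟨2 | 1⟩, ⟨2 | 1 1⟩, ⟨2 | 1 2⟩, ⟨2 | 2⟩, ⟨2 | 2⟩, ⟨2 | 2⟩, ⟨2 | 2⟩, ⟨2 | 2⟩, ⟨2 | 3⟩]


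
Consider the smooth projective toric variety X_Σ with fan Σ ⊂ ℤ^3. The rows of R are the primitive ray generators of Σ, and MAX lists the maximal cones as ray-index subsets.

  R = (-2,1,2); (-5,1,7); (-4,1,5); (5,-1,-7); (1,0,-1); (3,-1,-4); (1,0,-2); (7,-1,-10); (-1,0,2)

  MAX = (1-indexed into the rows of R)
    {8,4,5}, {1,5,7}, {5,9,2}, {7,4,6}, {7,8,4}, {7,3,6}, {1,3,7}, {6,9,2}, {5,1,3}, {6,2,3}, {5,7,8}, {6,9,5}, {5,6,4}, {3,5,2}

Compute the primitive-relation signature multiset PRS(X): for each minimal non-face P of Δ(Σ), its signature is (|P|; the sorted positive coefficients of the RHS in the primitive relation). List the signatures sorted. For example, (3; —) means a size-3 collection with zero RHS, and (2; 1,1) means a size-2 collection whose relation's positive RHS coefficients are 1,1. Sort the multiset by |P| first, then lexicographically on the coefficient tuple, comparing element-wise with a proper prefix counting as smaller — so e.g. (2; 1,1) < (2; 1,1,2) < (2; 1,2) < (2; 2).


Minimal non-faces — 20 found among 9 rays, 14 max cones:

  • {2,4}:  v_{2} + v_{4} = 0 — sig = (2; —)
  • {7,9}:  v_{7} + v_{9} = 0 — sig = (2; —)
  • {1,6}:  v_{1} + v_{6} = v_{7} — sig = (2; 1)
  • {2,7}:  v_{2} + v_{7} = v_{3} — sig = (2; 1)
  • {3,4}:  v_{3} + v_{4} = v_{7} — sig = (2; 1)
  • {3,9}:  v_{3} + v_{9} = v_{2} — sig = (2; 1)
  • {1,9}:  v_{1} + v_{9} = v_{3} + v_{5} — sig = (2; 1,1)
  • {2,8}:  v_{2} + v_{8} = v_{5} + v_{7} — sig = (2; 1,1)
  • {4,9}:  v_{4} + v_{9} = v_{5} + v_{6} — sig = (2; 1,1)
  • {8,9}:  v_{8} + v_{9} = v_{4} + v_{5} — sig = (2; 1,1)
  • {1,2}:  v_{1} + v_{2} = 2·v_{3} + v_{5} — sig = (2; 1,2)
  • {1,4}:  v_{1} + v_{4} = v_{5} + 2·v_{7} — sig = (2; 1,2)
  • {3,8}:  v_{3} + v_{8} = v_{5} + 2·v_{7} — sig = (2; 1,2)
  • {6,8}:  v_{6} + v_{8} = 2·v_{4} — sig = (2; 2)
  • {1,8}:  v_{1} + v_{8} = 2·v_{5} + 3·v_{7} — sig = (2; 2,3)
  • {3,5,6}:  v_{3} + v_{5} + v_{6} = 0 — sig = (3; —)
  • {2,5,6}:  v_{2} + v_{5} + v_{6} = v_{9} — sig = (3; 1)
  • {3,5,7}:  v_{3} + v_{5} + v_{7} = v_{1} — sig = (3; 1)
  • {4,5,7}:  v_{4} + v_{5} + v_{7} = v_{8} — sig = (3; 1)
  • {5,6,7}:  v_{5} + v_{6} + v_{7} = v_{4} — sig = (3; 1)

Hence PRS(X_Σ) =
[(2; —), (2; —), (2; 1), (2; 1), (2; 1), (2; 1), (2; 1,1), (2; 1,1), (2; 1,1), (2; 1,1), (2; 1,2), (2; 1,2), (2; 1,2), (2; 2), (2; 2,3), (3; —), (3; 1), (3; 1), (3; 1), (3; 1)]


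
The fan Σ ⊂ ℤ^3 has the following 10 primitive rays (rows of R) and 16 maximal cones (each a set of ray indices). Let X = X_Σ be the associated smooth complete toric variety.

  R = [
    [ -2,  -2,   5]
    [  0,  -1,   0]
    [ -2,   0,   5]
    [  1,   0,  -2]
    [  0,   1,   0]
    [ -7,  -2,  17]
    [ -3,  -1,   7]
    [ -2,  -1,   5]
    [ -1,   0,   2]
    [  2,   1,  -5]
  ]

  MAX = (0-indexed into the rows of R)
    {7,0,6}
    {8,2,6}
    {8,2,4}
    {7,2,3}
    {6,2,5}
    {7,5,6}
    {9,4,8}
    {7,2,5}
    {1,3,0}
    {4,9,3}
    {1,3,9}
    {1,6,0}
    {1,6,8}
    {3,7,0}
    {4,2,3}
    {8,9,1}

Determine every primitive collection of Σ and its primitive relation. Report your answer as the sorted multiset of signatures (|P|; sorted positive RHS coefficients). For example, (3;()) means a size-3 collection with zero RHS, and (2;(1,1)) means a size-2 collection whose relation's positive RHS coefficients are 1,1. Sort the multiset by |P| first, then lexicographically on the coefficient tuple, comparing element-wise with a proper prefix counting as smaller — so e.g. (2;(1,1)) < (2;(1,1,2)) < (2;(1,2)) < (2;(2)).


Δ(Σ) — 10 vertices, 22 min non-faces:

  P={1,4}:  v_{1} + v_{4} = 0  ⇒ sig = (2;())
  P={3,8}:  v_{3} + v_{8} = 0  ⇒ sig = (2;())
  P={7,9}:  v_{7} + v_{9} = 0  ⇒ sig = (2;())
  P={0,4}:  v_{0} + v_{4} = v_{7}  ⇒ sig = (2;(1))
  P={0,9}:  v_{0} + v_{9} = v_{1}  ⇒ sig = (2;(1))
  P={1,2}:  v_{1} + v_{2} = v_{7}  ⇒ sig = (2;(1))
  P={1,7}:  v_{1} + v_{7} = v_{0}  ⇒ sig = (2;(1))
  P={2,9}:  v_{2} + v_{9} = v_{4}  ⇒ sig = (2;(1))
  P={3,6}:  v_{3} + v_{6} = v_{7}  ⇒ sig = (2;(1))
  P={4,7}:  v_{4} + v_{7} = v_{2}  ⇒ sig = (2;(1))
  P={6,9}:  v_{6} + v_{9} = v_{8}  ⇒ sig = (2;(1))
  P={7,8}:  v_{7} + v_{8} = v_{6}  ⇒ sig = (2;(1))
  P={0,8}:  v_{0} + v_{8} = v_{1} + v_{6}  ⇒ sig = (2;(1,1))
  P={4,6}:  v_{4} + v_{6} = v_{2} + v_{8}  ⇒ sig = (2;(1,1))
  P={5,9}:  v_{5} + v_{9} = v_{2} + v_{6}  ⇒ sig = (2;(1,1))
  P={1,5}:  v_{1} + v_{5} = v_{6} + 2·v_{7}  ⇒ sig = (2;(1,2))
  P={3,5}:  v_{3} + v_{5} = v_{2} + 2·v_{7}  ⇒ sig = (2;(1,2))
  P={4,5}:  v_{4} + v_{5} = 2·v_{2} + v_{6}  ⇒ sig = (2;(1,2))
  P={5,8}:  v_{5} + v_{8} = v_{2} + 2·v_{6}  ⇒ sig = (2;(1,2))
  P={0,5}:  v_{0} + v_{5} = v_{6} + 3·v_{7}  ⇒ sig = (2;(1,3))
  P={0,2}:  v_{0} + v_{2} = 2·v_{7}  ⇒ sig = (2;(2))
  P={2,6,7}:  v_{2} + v_{6} + v_{7} = v_{5}  ⇒ sig = (3;(1))

Signatures (|P|; sorted positive RHS coefficients), sorted:
    (2;())
    (2;())
    (2;())
    (2;(1))
    (2;(1))
    (2;(1))
    (2;(1))
    (2;(1))
    (2;(1))
    (2;(1))
    (2;(1))
    (2;(1))
    (2;(1,1))
    (2;(1,1))
    (2;(1,1))
    (2;(1,2))
    (2;(1,2))
    (2;(1,2))
    (2;(1,2))
    (2;(1,3))
    (2;(2))
    (3;(1))


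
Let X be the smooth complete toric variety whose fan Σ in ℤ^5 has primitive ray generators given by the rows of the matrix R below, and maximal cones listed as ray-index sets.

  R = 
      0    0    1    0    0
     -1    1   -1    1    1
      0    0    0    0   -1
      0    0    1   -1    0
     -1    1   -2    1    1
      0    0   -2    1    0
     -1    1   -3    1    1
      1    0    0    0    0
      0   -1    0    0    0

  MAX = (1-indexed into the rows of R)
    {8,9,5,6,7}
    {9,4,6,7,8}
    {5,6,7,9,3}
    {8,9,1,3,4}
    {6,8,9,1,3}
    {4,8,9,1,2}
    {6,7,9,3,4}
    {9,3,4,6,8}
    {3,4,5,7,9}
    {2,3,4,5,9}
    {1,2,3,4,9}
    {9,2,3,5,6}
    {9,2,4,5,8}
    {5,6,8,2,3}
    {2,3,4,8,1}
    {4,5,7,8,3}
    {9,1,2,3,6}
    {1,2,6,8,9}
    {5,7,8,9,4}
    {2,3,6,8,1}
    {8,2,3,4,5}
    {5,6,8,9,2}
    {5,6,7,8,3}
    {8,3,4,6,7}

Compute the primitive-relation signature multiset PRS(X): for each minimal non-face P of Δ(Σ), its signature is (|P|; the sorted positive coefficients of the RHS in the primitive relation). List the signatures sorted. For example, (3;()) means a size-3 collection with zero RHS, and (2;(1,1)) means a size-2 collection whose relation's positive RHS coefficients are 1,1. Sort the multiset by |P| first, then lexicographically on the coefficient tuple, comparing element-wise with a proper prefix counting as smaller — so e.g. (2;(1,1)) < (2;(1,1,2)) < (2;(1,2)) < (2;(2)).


Primitive collections (9):

  • {1,5}:  v_{1} + v_{5} = v_{2} ; sig = (2;(1))
  • {1,7}:  v_{1} + v_{7} = v_{5} ; sig = (2;(1))
  • {2,7}:  v_{2} + v_{7} = 2·v_{5} ; sig = (2;(2))
  • {1,4,6}:  v_{1} + v_{4} + v_{6} = 0 ; sig = (3;())
  • {2,4,6}:  v_{2} + v_{4} + v_{6} = v_{5} ; sig = (3;(1))
  • {4,5,6}:  v_{4} + v_{5} + v_{6} = v_{7} ; sig = (3;(1))
  • {3,5,8,9}:  v_{3} + v_{5} + v_{8} + v_{9} = v_{6} ; sig = (4;(1))
  • {2,3,8,9}:  v_{2} + v_{3} + v_{8} + v_{9} = v_{1} + v_{6} ; sig = (4;(1,1))
  • {3,7,8,9}:  v_{3} + v_{7} + v_{8} + v_{9} = v_{4} + 2·v_{6} ; sig = (4;(1,2))

so the primitive-relation signature multiset is
    (2;(1))
    (2;(1))
    (2;(2))
    (3;())
    (3;(1))
    (3;(1))
    (4;(1))
    (4;(1,1))
    (4;(1,2))


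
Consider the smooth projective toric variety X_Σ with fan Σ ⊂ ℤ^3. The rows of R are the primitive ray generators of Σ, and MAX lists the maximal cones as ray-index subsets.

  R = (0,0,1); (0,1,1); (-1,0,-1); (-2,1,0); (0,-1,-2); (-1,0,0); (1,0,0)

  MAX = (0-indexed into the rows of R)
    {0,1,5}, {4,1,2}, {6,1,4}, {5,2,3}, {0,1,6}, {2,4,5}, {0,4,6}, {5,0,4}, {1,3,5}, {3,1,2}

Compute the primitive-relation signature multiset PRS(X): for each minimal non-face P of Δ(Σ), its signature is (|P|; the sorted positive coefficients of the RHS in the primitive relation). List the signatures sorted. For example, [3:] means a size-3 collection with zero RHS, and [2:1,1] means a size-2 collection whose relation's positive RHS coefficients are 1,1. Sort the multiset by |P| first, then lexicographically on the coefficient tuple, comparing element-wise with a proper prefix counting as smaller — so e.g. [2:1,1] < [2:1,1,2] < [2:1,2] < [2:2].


9 minimal non-faces of Δ(Σ) (on 7 rays):

  • {5,6}:  v_{5} + v_{6} = 0  ⇒ sig = [2:]
  • {0,2}:  v_{0} + v_{2} = v_{5}  ⇒ sig = [2:1]
  • {2,6}:  v_{2} + v_{6} = v_{1} + v_{4}  ⇒ sig = [2:1,1]
  • {3,6}:  v_{3} + v_{6} = v_{1} + v_{2}  ⇒ sig = [2:1,1]
  • {0,3}:  v_{0} + v_{3} = v_{1} + 2·v_{5}  ⇒ sig = [2:1,2]
  • {3,4}:  v_{3} + v_{4} = 2·v_{2}  ⇒ sig = [2:2]
  • {0,1,4}:  v_{0} + v_{1} + v_{4} = 0  ⇒ sig = [3:]
  • {1,2,5}:  v_{1} + v_{2} + v_{5} = v_{3}  ⇒ sig = [3:1]
  • {1,4,5}:  v_{1} + v_{4} + v_{5} = v_{2}  ⇒ sig = [3:1]

Hence PRS(X_Σ) =
{ [2:],  [2:1],  [2:1,1] ×2,  [2:1,2],  [2:2],  [3:],  [3:1] ×2 }


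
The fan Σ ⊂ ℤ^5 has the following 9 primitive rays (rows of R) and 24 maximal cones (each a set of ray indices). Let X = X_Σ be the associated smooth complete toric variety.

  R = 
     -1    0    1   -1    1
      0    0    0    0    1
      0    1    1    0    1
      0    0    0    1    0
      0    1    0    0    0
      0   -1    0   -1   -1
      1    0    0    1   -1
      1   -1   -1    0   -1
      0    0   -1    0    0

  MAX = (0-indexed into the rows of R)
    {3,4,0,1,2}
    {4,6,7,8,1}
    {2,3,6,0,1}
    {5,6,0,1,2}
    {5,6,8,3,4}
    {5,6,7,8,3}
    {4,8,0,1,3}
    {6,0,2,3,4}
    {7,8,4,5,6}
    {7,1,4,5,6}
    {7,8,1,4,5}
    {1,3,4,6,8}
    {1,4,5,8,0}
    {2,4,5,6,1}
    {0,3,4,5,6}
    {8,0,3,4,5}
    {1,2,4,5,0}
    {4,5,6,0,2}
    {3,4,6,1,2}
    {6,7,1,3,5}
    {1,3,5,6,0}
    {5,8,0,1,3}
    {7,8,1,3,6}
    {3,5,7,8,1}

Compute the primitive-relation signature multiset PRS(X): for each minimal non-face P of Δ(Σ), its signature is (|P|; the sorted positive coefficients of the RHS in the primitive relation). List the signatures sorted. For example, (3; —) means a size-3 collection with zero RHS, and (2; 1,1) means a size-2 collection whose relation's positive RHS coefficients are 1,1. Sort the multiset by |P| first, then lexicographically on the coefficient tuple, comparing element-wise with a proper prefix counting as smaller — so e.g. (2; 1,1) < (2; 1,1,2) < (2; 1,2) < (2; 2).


Primitive collections (9):

  P = {0,7}:  v_{0} + v_{7} = v_{1} + v_{5} ; sig = (2; 1,1)
  P = {2,8}:  v_{2} + v_{8} = v_{1} + v_{4} ; sig = (2; 1,1)
  P = {2,7}:  v_{2} + v_{7} = 2·v_{1} + v_{4} + v_{5} + v_{6} ; sig = (2; 1,1,1,2)
  P = {0,6,8}:  v_{0} + v_{6} + v_{8} = 0 ; sig = (3; —)
  P = {2,3,5}:  v_{2} + v_{3} + v_{5} = v_{0} + v_{6} ; sig = (3; 1,1)
  P = {3,4,7}:  v_{3} + v_{4} + v_{7} = v_{6} + v_{8} ; sig = (3; 1,1)
  P = {1,3,4,5}:  v_{1} + v_{3} + v_{4} + v_{5} = 0 ; sig = (4; —)
  P = {0,1,4,6}:  v_{0} + v_{1} + v_{4} + v_{6} = v_{2} ; sig = (4; 1)
  P = {1,5,6,8}:  v_{1} + v_{5} + v_{6} + v_{8} = v_{7} ; sig = (4; 1)

Signatures (|P|; sorted positive RHS coefficients), sorted:
    (2; 1,1)
    (2; 1,1)
    (2; 1,1,1,2)
    (3; —)
    (3; 1,1)
    (3; 1,1)
    (4; —)
    (4; 1)
    (4; 1)


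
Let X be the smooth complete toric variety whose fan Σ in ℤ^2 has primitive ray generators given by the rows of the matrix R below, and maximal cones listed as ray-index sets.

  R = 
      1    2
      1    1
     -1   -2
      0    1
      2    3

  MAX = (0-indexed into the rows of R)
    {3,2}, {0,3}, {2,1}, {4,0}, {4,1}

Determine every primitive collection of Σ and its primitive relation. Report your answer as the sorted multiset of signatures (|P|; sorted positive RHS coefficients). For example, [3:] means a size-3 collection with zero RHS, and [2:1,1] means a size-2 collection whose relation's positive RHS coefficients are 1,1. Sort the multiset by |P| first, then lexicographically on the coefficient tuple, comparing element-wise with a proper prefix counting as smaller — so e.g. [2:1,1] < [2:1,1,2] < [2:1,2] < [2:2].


Minimal non-faces — 5 found among 5 rays, 5 max cones:

  P={0,2}:  v_{0} + v_{2} = 0  so sig = [2:]
  P={0,1}:  v_{0} + v_{1} = v_{4}  so sig = [2:1]
  P={1,3}:  v_{1} + v_{3} = v_{0}  so sig = [2:1]
  P={2,4}:  v_{2} + v_{4} = v_{1}  so sig = [2:1]
  P={3,4}:  v_{3} + v_{4} = 2·v_{0}  so sig = [2:2]

Hence PRS(X_Σ) =
    [2:]
    [2:1]
    [2:1]
    [2:1]
    [2:2]


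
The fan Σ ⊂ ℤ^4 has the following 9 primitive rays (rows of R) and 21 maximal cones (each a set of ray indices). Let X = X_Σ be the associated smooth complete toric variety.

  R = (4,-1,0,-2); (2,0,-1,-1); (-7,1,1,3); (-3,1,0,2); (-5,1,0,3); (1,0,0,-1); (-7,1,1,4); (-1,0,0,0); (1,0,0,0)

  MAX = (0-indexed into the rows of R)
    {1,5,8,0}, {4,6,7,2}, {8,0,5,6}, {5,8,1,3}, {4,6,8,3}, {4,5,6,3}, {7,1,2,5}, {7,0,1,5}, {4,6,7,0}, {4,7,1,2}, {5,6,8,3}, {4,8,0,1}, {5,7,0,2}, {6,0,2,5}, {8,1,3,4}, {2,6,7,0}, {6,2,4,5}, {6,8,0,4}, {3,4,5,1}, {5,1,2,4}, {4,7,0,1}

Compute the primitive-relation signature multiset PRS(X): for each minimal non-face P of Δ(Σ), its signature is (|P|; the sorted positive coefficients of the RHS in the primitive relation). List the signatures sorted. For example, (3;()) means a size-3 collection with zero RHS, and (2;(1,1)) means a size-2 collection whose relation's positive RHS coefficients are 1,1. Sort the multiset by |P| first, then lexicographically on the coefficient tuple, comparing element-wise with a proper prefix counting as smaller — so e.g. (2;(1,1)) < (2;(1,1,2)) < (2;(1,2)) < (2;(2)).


Σ has 12 primitive collections:

  • {7,8}:  v_{7} + v_{8} = 0  ⟹  sig = (2;())
  • {0,3}:  v_{0} + v_{3} = v_{8}  ⟹  sig = (2;(1))
  • {1,6}:  v_{1} + v_{6} = v_{4}  ⟹  sig = (2;(1))
  • {2,8}:  v_{2} + v_{8} = v_{5} + v_{6}  ⟹  sig = (2;(1,1))
  • {3,7}:  v_{3} + v_{7} = v_{4} + v_{5}  ⟹  sig = (2;(1,1))
  • {2,3}:  v_{2} + v_{3} = v_{4} + 2·v_{5} + v_{6}  ⟹  sig = (2;(1,1,2))
  • {0,4,5}:  v_{0} + v_{4} + v_{5} = 0  ⟹  sig = (3;())
  • {0,1,2}:  v_{0} + v_{1} + v_{2} = v_{7}  ⟹  sig = (3;(1))
  • {4,5,8}:  v_{4} + v_{5} + v_{8} = v_{3}  ⟹  sig = (3;(1))
  • {5,6,7}:  v_{5} + v_{6} + v_{7} = v_{2}  ⟹  sig = (3;(1))
  • {0,2,4}:  v_{0} + v_{2} + v_{4} = v_{6} + v_{7}  ⟹  sig = (3;(1,1))
  • {4,5,7}:  v_{4} + v_{5} + v_{7} = v_{1} + v_{2}  ⟹  sig = (3;(1,1))

Signatures (|P|; sorted positive RHS coefficients), sorted:
[(2;()), (2;(1)), (2;(1)), (2;(1,1)), (2;(1,1)), (2;(1,1,2)), (3;()), (3;(1)), (3;(1)), (3;(1)), (3;(1,1)), (3;(1,1))]


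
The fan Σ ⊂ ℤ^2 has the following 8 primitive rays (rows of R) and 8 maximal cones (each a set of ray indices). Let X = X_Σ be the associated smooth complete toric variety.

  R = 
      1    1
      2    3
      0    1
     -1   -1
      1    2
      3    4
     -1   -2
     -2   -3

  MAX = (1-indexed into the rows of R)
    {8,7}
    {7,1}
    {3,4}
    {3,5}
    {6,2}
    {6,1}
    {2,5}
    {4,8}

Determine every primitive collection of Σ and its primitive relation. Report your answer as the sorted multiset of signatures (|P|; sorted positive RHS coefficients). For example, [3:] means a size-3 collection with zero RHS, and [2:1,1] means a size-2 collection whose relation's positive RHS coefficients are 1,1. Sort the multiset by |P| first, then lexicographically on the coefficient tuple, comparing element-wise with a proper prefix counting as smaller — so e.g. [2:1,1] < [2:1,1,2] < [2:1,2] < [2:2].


The 20 primitive collections of Σ (r=8, n=2):

  • {1,4}:  v_{1} + v_{4} = 0 — sig = [2:]
  • {2,8}:  v_{2} + v_{8} = 0 — sig = [2:]
  • {5,7}:  v_{5} + v_{7} = 0 — sig = [2:]
  • {1,2}:  v_{1} + v_{2} = v_{6} — sig = [2:1]
  • {1,3}:  v_{1} + v_{3} = v_{5} — sig = [2:1]
  • {1,5}:  v_{1} + v_{5} = v_{2} — sig = [2:1]
  • {1,8}:  v_{1} + v_{8} = v_{7} — sig = [2:1]
  • {2,4}:  v_{2} + v_{4} = v_{5} — sig = [2:1]
  • {2,7}:  v_{2} + v_{7} = v_{1} — sig = [2:1]
  • {3,7}:  v_{3} + v_{7} = v_{4} — sig = [2:1]
  • {4,5}:  v_{4} + v_{5} = v_{3} — sig = [2:1]
  • {4,6}:  v_{4} + v_{6} = v_{2} — sig = [2:1]
  • {4,7}:  v_{4} + v_{7} = v_{8} — sig = [2:1]
  • {5,8}:  v_{5} + v_{8} = v_{4} — sig = [2:1]
  • {6,8}:  v_{6} + v_{8} = v_{1} — sig = [2:1]
  • {3,6}:  v_{3} + v_{6} = v_{2} + v_{5} — sig = [2:1,1]
  • {2,3}:  v_{2} + v_{3} = 2·v_{5} — sig = [2:2]
  • {3,8}:  v_{3} + v_{8} = 2·v_{4} — sig = [2:2]
  • {5,6}:  v_{5} + v_{6} = 2·v_{2} — sig = [2:2]
  • {6,7}:  v_{6} + v_{7} = 2·v_{1} — sig = [2:2]

so the primitive-relation signature multiset is
[[2:], [2:], [2:], [2:1], [2:1], [2:1], [2:1], [2:1], [2:1], [2:1], [2:1], [2:1], [2:1], [2:1], [2:1], [2:1,1], [2:2], [2:2], [2:2], [2:2]]


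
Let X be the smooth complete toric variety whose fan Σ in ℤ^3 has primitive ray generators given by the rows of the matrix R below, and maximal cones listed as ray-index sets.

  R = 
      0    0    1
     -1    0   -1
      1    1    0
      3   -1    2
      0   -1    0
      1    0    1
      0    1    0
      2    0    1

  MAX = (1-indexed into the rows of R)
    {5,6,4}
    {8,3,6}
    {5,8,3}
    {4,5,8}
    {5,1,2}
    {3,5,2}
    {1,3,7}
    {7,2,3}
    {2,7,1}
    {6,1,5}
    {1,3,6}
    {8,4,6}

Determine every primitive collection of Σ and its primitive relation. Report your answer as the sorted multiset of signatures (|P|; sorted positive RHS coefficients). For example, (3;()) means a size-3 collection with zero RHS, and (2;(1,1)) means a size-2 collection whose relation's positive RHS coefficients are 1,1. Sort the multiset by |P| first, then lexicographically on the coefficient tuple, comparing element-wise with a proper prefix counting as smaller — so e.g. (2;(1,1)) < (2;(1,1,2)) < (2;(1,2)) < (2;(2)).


Minimal non-faces — 14 found among 8 rays, 12 max cones:

  P={2,6}:  v_{2} + v_{6} = 0 — sig = (2;())
  P={5,7}:  v_{5} + v_{7} = 0 — sig = (2;())
  P={2,4}:  v_{2} + v_{4} = v_{5} + v_{8} — sig = (2;(1,1))
  P={2,8}:  v_{2} + v_{8} = v_{3} + v_{5} — sig = (2;(1,1))
  P={4,7}:  v_{4} + v_{7} = v_{6} + v_{8} — sig = (2;(1,1))
  P={6,7}:  v_{6} + v_{7} = v_{1} + v_{3} — sig = (2;(1,1))
  P={7,8}:  v_{7} + v_{8} = v_{3} + v_{6} — sig = (2;(1,1))
  P={1,4}:  v_{1} + v_{4} = v_{5} + 3·v_{6} — sig = (2;(1,3))
  P={1,8}:  v_{1} + v_{8} = 2·v_{6} — sig = (2;(2))
  P={3,4}:  v_{3} + v_{4} = 2·v_{8} — sig = (2;(2))
  P={1,2,3}:  v_{1} + v_{2} + v_{3} = v_{7} — sig = (3;(1))
  P={1,3,5}:  v_{1} + v_{3} + v_{5} = v_{6} — sig = (3;(1))
  P={3,5,6}:  v_{3} + v_{5} + v_{6} = v_{8} — sig = (3;(1))
  P={5,6,8}:  v_{5} + v_{6} + v_{8} = v_{4} — sig = (3;(1))

Sorted signature multiset PRS(X):
    (2;())
    (2;())
    (2;(1,1))
    (2;(1,1))
    (2;(1,1))
    (2;(1,1))
    (2;(1,1))
    (2;(1,3))
    (2;(2))
    (2;(2))
    (3;(1))
    (3;(1))
    (3;(1))
    (3;(1))


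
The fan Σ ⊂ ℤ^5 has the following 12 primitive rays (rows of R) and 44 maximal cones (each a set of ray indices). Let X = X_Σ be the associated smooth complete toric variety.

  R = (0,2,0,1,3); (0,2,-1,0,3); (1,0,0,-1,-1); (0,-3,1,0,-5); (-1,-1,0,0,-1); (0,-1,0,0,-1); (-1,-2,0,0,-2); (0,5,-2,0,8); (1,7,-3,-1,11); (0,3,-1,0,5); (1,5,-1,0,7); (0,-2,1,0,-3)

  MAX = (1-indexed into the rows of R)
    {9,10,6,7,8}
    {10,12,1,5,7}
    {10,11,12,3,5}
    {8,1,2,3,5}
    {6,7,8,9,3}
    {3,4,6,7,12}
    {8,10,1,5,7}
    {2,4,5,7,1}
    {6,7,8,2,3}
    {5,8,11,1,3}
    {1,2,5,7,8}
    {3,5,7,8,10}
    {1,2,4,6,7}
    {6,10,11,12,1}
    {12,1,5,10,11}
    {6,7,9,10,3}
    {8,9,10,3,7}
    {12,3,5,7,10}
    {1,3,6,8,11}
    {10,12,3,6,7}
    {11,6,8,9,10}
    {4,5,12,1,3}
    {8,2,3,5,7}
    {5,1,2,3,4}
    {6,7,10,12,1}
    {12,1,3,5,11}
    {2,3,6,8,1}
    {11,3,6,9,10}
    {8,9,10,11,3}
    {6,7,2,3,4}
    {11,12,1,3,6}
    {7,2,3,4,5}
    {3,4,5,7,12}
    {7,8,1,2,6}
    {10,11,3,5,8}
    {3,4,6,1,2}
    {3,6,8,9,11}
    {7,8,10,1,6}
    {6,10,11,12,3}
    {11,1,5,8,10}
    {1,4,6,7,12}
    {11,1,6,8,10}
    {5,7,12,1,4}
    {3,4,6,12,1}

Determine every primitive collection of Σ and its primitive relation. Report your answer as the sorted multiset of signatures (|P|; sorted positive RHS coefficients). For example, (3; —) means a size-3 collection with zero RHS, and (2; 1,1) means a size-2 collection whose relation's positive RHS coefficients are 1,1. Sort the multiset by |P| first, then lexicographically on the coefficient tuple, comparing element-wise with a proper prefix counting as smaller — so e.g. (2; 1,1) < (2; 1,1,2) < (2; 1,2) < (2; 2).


Minimal non-faces — 17 found among 12 rays, 44 max cones:

  P = {2,12}:  v_{2} + v_{12} = 0 ; sig = (2; —)
  P = {4,10}:  v_{4} + v_{10} = 0 ; sig = (2; —)
  P = {2,10}:  v_{2} + v_{10} = v_{8} ; sig = (2; 1)
  P = {4,8}:  v_{4} + v_{8} = v_{2} ; sig = (2; 1)
  P = {5,6}:  v_{5} + v_{6} = v_{7} ; sig = (2; 1)
  P = {7,11}:  v_{7} + v_{11} = v_{10} ; sig = (2; 1)
  P = {8,12}:  v_{8} + v_{12} = v_{10} ; sig = (2; 1)
  P = {4,11}:  v_{4} + v_{11} = v_{1} + v_{3} ; sig = (2; 1,1)
  P = {1,9}:  v_{1} + v_{9} = v_{6} + v_{8} + v_{11} ; sig = (2; 1,1,1)
  P = {2,11}:  v_{2} + v_{11} = v_{1} + v_{3} + v_{8} ; sig = (2; 1,1,1)
  P = {4,9}:  v_{4} + v_{9} = v_{3} + v_{6} + v_{8} ; sig = (2; 1,1,1)
  P = {5,9}:  v_{5} + v_{9} = v_{3} + v_{7} + v_{8} + v_{10} ; sig = (2; 1,1,1,1)
  P = {2,9}:  v_{2} + v_{9} = v_{3} + v_{6} + 2·v_{8} ; sig = (2; 1,1,2)
  P = {9,12}:  v_{9} + v_{12} = v_{3} + v_{6} + 2·v_{10} ; sig = (2; 1,1,2)
  P = {1,3,7}:  v_{1} + v_{3} + v_{7} = 0 ; sig = (3; —)
  P = {1,3,10}:  v_{1} + v_{3} + v_{10} = v_{11} ; sig = (3; 1)
  P = {3,6,8,10}:  v_{3} + v_{6} + v_{8} + v_{10} = v_{9} ; sig = (4; 1)

so the primitive-relation signature multiset is
{ (2; —) ×2,  (2; 1) ×5,  (2; 1,1),  (2; 1,1,1) ×3,  (2; 1,1,1,1),  (2; 1,1,2) ×2,  (3; —),  (3; 1),  (4; 1) }


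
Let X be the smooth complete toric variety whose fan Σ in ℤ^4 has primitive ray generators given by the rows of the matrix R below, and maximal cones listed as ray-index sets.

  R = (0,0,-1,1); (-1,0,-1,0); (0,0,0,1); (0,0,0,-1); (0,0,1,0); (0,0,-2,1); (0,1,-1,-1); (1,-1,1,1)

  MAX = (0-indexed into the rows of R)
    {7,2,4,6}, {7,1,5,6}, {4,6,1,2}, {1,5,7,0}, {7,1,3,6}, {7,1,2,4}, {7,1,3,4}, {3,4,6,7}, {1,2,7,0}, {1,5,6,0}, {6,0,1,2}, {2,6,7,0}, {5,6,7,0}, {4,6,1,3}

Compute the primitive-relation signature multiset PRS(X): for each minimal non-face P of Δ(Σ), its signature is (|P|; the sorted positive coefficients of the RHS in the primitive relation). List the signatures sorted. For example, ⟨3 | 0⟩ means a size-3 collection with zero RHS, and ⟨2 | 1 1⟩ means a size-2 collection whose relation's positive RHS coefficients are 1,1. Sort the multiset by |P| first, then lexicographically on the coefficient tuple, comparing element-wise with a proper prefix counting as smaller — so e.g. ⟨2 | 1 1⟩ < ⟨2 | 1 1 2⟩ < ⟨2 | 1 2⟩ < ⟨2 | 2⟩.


9 minimal non-faces of Δ(Σ) (on 8 rays):

  {2,3}:  v_{2} + v_{3} = 0 ; sig = ⟨2 | 0⟩
  {0,4}:  v_{0} + v_{4} = v_{2} ; sig = ⟨2 | 1⟩
  {4,5}:  v_{4} + v_{5} = v_{0} ; sig = ⟨2 | 1⟩
  {0,3}:  v_{0} + v_{3} = v_{1} + v_{6} + v_{7} ; sig = ⟨2 | 1 1 1⟩
  {2,5}:  v_{2} + v_{5} = 2·v_{0} ; sig = ⟨2 | 2⟩
  {3,5}:  v_{3} + v_{5} = 2·v_{1} + 2·v_{6} + 2·v_{7} ; sig = ⟨2 | 2 2 2⟩
  {1,4,6,7}:  v_{1} + v_{4} + v_{6} + v_{7} = 0 ; sig = ⟨4 | 0⟩
  {0,1,6,7}:  v_{0} + v_{1} + v_{6} + v_{7} = v_{5} ; sig = ⟨4 | 1⟩
  {1,2,6,7}:  v_{1} + v_{2} + v_{6} + v_{7} = v_{0} ; sig = ⟨4 | 1⟩

Sorted signature multiset PRS(X):
{ ⟨2 | 0⟩,  ⟨2 | 1⟩ ×2,  ⟨2 | 1 1 1⟩,  ⟨2 | 2⟩,  ⟨2 | 2 2 2⟩,  ⟨4 | 0⟩,  ⟨4 | 1⟩ ×2 }


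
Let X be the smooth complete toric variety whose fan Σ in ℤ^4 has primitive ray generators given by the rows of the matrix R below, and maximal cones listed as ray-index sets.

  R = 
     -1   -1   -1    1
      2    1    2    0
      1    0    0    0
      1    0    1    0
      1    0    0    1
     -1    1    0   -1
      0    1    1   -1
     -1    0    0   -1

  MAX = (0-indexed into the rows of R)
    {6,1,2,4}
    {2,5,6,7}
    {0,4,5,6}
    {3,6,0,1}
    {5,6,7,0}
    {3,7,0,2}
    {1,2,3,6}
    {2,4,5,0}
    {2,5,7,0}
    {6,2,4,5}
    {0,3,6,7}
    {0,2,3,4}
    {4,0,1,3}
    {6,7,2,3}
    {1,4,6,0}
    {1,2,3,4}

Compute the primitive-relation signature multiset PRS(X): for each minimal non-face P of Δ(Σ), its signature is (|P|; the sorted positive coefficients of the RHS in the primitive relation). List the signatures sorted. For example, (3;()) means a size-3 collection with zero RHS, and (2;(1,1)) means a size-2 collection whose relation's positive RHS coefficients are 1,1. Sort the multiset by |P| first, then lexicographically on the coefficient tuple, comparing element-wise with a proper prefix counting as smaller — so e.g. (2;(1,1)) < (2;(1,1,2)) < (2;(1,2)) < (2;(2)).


7 minimal non-faces of Δ(Σ) (on 8 rays):

  P = {4,7}:  v_{4} + v_{7} = 0  →  sig = (2;())
  P = {3,5}:  v_{3} + v_{5} = v_{6}  →  sig = (2;(1))
  P = {1,7}:  v_{1} + v_{7} = v_{3} + v_{6}  →  sig = (2;(1,1))
  P = {1,5}:  v_{1} + v_{5} = v_{4} + 2·v_{6}  →  sig = (2;(1,2))
  P = {0,2,6}:  v_{0} + v_{2} + v_{6} = 0  →  sig = (3;())
  P = {3,4,6}:  v_{3} + v_{4} + v_{6} = v_{1}  →  sig = (3;(1))
  P = {0,1,2}:  v_{0} + v_{1} + v_{2} = v_{3} + v_{4}  →  sig = (3;(1,1))

so the primitive-relation signature multiset is
[(2;()), (2;(1)), (2;(1,1)), (2;(1,2)), (3;()), (3;(1)), (3;(1,1))]
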